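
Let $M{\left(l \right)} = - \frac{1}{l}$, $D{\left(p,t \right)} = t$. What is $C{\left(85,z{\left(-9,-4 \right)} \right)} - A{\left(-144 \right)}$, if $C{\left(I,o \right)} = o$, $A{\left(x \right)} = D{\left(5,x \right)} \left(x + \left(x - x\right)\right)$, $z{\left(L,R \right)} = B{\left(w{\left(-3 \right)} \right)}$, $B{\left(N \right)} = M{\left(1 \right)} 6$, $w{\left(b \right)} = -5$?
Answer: $-20742$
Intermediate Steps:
$B{\left(N \right)} = -6$ ($B{\left(N \right)} = - 1^{-1} \cdot 6 = \left(-1\right) 1 \cdot 6 = \left(-1\right) 6 = -6$)
$z{\left(L,R \right)} = -6$
$A{\left(x \right)} = x^{2}$ ($A{\left(x \right)} = x \left(x + \left(x - x\right)\right) = x \left(x + 0\right) = x x = x^{2}$)
$C{\left(85,z{\left(-9,-4 \right)} \right)} - A{\left(-144 \right)} = -6 - \left(-144\right)^{2} = -6 - 20736 = -20742$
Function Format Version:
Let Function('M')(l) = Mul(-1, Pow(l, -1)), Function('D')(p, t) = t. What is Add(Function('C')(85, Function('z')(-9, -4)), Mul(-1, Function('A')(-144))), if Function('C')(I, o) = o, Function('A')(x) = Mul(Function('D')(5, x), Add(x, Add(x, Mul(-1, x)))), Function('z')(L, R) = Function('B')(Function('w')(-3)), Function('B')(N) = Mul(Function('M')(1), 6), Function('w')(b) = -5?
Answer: -20742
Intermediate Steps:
Function('B')(N) = -6 (Function('B')(N) = Mul(Mul(-1, Pow(1, -1)), 6) = Mul(Mul(-1, 1), 6) = Mul(-1, 6) = -6)
Function('z')(L, R) = -6
Function('A')(x) = Pow(x, 2) (Function('A')(x) = Mul(x, Add(x, Add(x, Mul(-1, x)))) = Mul(x, Add(x, 0)) = Mul(x, x) = Pow(x, 2))
Add(Function('C')(85, Function('z')(-9, -4)), Mul(-1, Function('A')(-144))) = Add(-6, Mul(-1, Pow(-144, 2))) = Add(-6, Mul(-1, 20736)) = Add(-6, -20736) = -20742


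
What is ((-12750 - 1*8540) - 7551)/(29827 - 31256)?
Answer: 28841/1429 ≈ 20.183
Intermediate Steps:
((-12750 - 1*8540) - 7551)/(29827 - 31256) = ((-12750 - 8540) - 7551)/(-1429) = (-21290 - 7551)*(-1/1429) = -28841*(-1/1429) = 28841/1429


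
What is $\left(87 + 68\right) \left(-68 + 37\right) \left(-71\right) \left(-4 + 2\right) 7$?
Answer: $-4776170$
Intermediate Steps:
$\left(87 + 68\right) \left(-68 + 37\right) \left(-71\right) \left(-4 + 2\right) 7 = 155 \left(-31\right) \left(-71\right) \left(\left(-2\right) 7\right) = \left(-4805\right) \left(-71\right) \left(-14\right) = 341155 \left(-14\right) = -4776170$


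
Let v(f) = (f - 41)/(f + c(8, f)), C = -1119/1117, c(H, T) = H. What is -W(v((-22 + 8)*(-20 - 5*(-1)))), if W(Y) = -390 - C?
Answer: 434511/1117 ≈ 389.00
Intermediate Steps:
C = -1119/1117 (C = -1119*1/1117 = -1119/1117 ≈ -1.0018)
v(f) = (-41 + f)/(8 + f) (v(f) = (f - 41)/(f + 8) = (-41 + f)/(8 + f))
W(Y) = -434511/1117 (W(Y) = -390 - 1*(-1119/1117) = -390 + 1119/1117 = -434511/1117)
-W(v((-22 + 8)*(-20 - 5*(-1)))) = -1*(-434511/1117) = 434511/1117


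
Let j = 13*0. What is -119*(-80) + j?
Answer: 9520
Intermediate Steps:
j = 0
-119*(-80) + j = -119*(-80) + 0 = 9520 + 0 = 9520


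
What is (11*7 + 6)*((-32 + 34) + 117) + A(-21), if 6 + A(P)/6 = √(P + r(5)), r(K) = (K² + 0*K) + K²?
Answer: 9841 + 6*√29 ≈ 9873.3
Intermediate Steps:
r(K) = 2*K² (r(K) = (K² + 0) + K² = K² + K² = 2*K²)
A(P) = -36 + 6*√(50 + P) (A(P) = -36 + 6*√(P + 2*5²) = -36 + 6*√(P + 2*25) = -36 + 6*√(P + 50) = -36 + 6*√(50 + P))
(11*7 + 6)*((-32 + 34) + 117) + A(-21) = (11*7 + 6)*((-32 + 34) + 117) + (-36 + 6*√(50 - 21)) = (77 + 6)*(2 + 117) + (-36 + 6*√29) = 83*119 + (-36 + 6*√29) = 9877 + (-36 + 6*√29) = 9841 + 6*√29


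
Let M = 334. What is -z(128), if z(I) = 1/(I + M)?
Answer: -1/462 ≈ -0.0021645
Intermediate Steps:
z(I) = 1/(334 + I) (z(I) = 1/(I + 334) = 1/(334 + I))
-z(128) = -1/(334 + 128) = -1/462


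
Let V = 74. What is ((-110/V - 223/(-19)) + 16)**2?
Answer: 340550116/494209 ≈ 689.08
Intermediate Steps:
((-110/V - 223/(-19)) + 16)**2 = ((-110/74 - 223/(-19)) + 16)**2 = ((-110*1/74 - 223*(-1/19)) + 16)**2 = ((-55/37 + 223/19) + 16)**2 = (7206/703 + 16)**2 = (18454/703)**2 = 340550116/494209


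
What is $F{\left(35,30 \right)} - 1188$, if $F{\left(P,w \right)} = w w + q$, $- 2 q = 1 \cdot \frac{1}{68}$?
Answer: $- \frac{39169}{136} \approx -288.01$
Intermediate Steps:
$q = - \frac{1}{136}$ ($q = - \frac{1 \cdot \frac{1}{68}}{2} = \left(- \frac{1}{2}\right) \frac{1}{68} = - \frac{1}{136} \approx -0.0073529$)
$F{\left(P,w \right)} = - \frac{1}{136} + w^{2}$ ($F{\left(P,w \right)} = w w - \frac{1}{136} = w^{2} - \frac{1}{136} = - \frac{1}{136} + w^{2}$)
$F{\left(35,30 \right)} - 1188 = \left(- \frac{1}{136} + 30^{2}\right) - 1188 = \left(- \frac{1}{136} + 900\right) - 1188 = \frac{122399}{136} - 1188 = - \frac{39169}{136}$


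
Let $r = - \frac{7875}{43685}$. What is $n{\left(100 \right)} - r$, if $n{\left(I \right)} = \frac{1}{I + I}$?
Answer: $\frac{323737}{1747400} \approx 0.18527$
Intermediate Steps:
$n{\left(I \right)} = \frac{1}{2 I}$
$r = - \frac{1575}{8737}$ ($r = \left(-7875\right) \frac{1}{43685} = - \frac{1575}{8737} \approx -0.18027$)
$n{\left(100 \right)} - r = \frac{1}{2 \cdot 100} - - \frac{1575}{8737} = \frac{1}{2} \cdot \frac{1}{100} + \frac{1575}{8737} = \frac{1}{200} + \frac{1575}{8737} = \frac{323737}{1747400}$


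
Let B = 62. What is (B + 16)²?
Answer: 6084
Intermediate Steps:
(B + 16)² = (62 + 16)² = 78² = 6084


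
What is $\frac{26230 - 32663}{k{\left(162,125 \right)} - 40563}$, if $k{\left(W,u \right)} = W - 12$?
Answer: $\frac{6433}{40413} \approx 0.15918$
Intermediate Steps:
$k{\left(W,u \right)} = -12 + W$ ($k{\left(W,u \right)} = W - 12 = -12 + W$)
$\frac{26230 - 32663}{k{\left(162,125 \right)} - 40563} = \frac{26230 - 32663}{\left(-12 + 162\right) - 40563} = - \frac{6433}{150 - 40563} = - \frac{6433}{-40413} = \left(-6433\right) \left(- \frac{1}{40413}\right) = \frac{6433}{40413}$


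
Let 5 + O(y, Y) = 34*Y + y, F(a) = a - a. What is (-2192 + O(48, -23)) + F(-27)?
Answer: -2931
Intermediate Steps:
F(a) = 0
O(y, Y) = -5 + y + 34*Y (O(y, Y) = -5 + (34*Y + y) = -5 + (y + 34*Y) = -5 + y + 34*Y)
(-2192 + O(48, -23)) + F(-27) = (-2192 + (-5 + 48 + 34*(-23))) + 0 = (-2192 + (-5 + 48 - 782)) + 0 = (-2192 - 739) + 0 = -2931 + 0 = -2931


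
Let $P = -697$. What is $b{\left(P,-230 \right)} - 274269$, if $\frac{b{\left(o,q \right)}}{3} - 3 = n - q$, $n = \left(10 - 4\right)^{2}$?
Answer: $-273462$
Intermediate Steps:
$n = 36$ ($n = 6^{2} = 36$)
$b{\left(o,q \right)} = 117 - 3 q$ ($b{\left(o,q \right)} = 9 + 3 \left(36 - q\right) = 9 - \left(-108 + 3 q\right) = 117 - 3 q$)
$b{\left(P,-230 \right)} - 274269 = \left(117 - -690\right) - 274269 = \left(117 + 690\right) - 274269 = 807 - 274269 = -273462$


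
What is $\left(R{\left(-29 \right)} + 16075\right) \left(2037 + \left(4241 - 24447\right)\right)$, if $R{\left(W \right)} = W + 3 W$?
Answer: $-289959071$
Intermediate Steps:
$R{\left(W \right)} = 4 W$
$\left(R{\left(-29 \right)} + 16075\right) \left(2037 + \left(4241 - 24447\right)\right) = \left(4 \left(-29\right) + 16075\right) \left(2037 + \left(4241 - 24447\right)\right) = \left(-116 + 16075\right) \left(2037 + \left(4241 - 24447\right)\right) = 15959 \left(2037 - 20206\right) = 15959 \left(-18169\right) = -289959071$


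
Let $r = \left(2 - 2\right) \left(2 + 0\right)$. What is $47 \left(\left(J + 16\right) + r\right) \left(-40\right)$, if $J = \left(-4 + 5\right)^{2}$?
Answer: $-31960$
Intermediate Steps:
$J = 1$ ($J = 1^{2} = 1$)
$r = 0$ ($r = 0 \cdot 2 = 0$)
$47 \left(\left(J + 16\right) + r\right) \left(-40\right) = 47 \left(\left(1 + 16\right) + 0\right) \left(-40\right) = 47 \left(17 + 0\right) \left(-40\right) = 47 \cdot 17 \left(-40\right) = 799 \left(-40\right) = -31960$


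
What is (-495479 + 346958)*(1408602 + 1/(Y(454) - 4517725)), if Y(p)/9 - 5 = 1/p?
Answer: -429089099271254366928/2051026711 ≈ -2.0921e+11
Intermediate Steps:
Y(p) = 45 + 9/p
(-495479 + 346958)*(1408602 + 1/(Y(454) - 4517725)) = (-495479 + 346958)*(1408602 + 1/((45 + 9/454) - 4517725)) = -148521*(1408602 + 1/((45 + 9*(1/454)) - 4517725)) = -148521*(1408602 + 1/((45 + 9/454) - 4517725)) = -148521*(1408602 + 1/(20439/454 - 4517725)) = -148521*(1408602 + 1/(-2051026711/454)) = -148521*(1408602 - 454/2051026711) = -148521*2889080327167568/2051026711 = -429089099271254366928/2051026711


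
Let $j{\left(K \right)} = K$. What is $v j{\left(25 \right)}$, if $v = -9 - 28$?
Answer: $-925$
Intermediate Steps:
$v = -37$
$v j{\left(25 \right)} = \left(-37\right) 25 = -925$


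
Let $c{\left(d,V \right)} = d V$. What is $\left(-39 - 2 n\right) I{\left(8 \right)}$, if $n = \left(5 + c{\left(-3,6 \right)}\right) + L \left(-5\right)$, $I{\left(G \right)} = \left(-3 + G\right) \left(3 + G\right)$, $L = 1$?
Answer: $-165$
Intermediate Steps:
$c{\left(d,V \right)} = V d$
$n = -18$ ($n = \left(5 + 6 \left(-3\right)\right) + 1 \left(-5\right) = \left(5 - 18\right) - 5 = -13 - 5 = -18$)
$\left(-39 - 2 n\right) I{\left(8 \right)} = \left(-39 - -36\right) \left(-9 + 8^{2}\right) = \left(-39 + 36\right) \left(-9 + 64\right) = \left(-3\right) 55 = -165$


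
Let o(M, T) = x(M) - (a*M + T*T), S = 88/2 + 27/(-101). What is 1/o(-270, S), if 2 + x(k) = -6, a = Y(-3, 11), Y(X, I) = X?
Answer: -10201/27854307 ≈ -0.00036623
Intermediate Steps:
a = -3
S = 4417/101 (S = 88*(½) + 27*(-1/101) = 44 - 27/101 = 4417/101 ≈ 43.733)
x(k) = -8 (x(k) = -2 - 6 = -8)
o(M, T) = -8 - T² + 3*M (o(M, T) = -8 - (-3*M + T*T) = -8 - (-3*M + T²) = -8 - (T² - 3*M) = -8 + (-T² + 3*M) = -8 - T² + 3*M)
1/o(-270, S) = 1/(-8 - (4417/101)² + 3*(-270)) = 1/(-8 - 1*19509889/10201 - 810) = 1/(-8 - 19509889/10201 - 810) = 1/(-27854307/10201) = -10201/27854307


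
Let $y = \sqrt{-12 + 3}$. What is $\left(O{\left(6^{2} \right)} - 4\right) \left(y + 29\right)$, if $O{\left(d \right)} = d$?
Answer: $928 + 96 i \approx 928.0 + 96.0 i$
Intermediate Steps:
$y = 3 i$ ($y = \sqrt{-9} = 3 i \approx 3.0 i$)
$\left(O{\left(6^{2} \right)} - 4\right) \left(y + 29\right) = \left(6^{2} - 4\right) \left(3 i + 29\right) = \left(36 - 4\right) \left(29 + 3 i\right) = 32 \left(29 + 3 i\right) = 928 + 96 i$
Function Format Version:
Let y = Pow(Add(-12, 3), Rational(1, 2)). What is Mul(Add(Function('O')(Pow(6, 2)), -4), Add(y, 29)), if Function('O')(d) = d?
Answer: Add(928, Mul(96, I)) ≈ Add(928.00, Mul(96.000, I))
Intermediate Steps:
y = Mul(3, I) (y = Pow(-9, Rational(1, 2)) = Mul(3, I) ≈ Mul(3.0000, I))
Mul(Add(Function('O')(Pow(6, 2)), -4), Add(y, 29)) = Mul(Add(Pow(6, 2), -4), Add(Mul(3, I), 29)) = Mul(Add(36, -4), Add(29, Mul(3, I))) = Mul(32, Add(29, Mul(3, I))) = Add(928, Mul(96, I))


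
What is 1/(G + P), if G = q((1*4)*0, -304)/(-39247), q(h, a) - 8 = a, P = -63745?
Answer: -39247/2501799719 ≈ -1.5688e-5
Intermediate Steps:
q(h, a) = 8 + a
G = 296/39247 (G = (8 - 304)/(-39247) = -296*(-1/39247) = 296/39247 ≈ 0.0075420)
1/(G + P) = 1/(296/39247 - 63745) = 1/(-2501799719/39247) = -39247/2501799719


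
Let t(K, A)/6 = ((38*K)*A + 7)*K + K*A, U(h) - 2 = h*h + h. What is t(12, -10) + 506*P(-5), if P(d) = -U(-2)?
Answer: -330560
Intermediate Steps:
U(h) = 2 + h + h² (U(h) = 2 + (h*h + h) = 2 + (h² + h) = 2 + (h + h²) = 2 + h + h²)
t(K, A) = 6*A*K + 6*K*(7 + 38*A*K) (t(K, A) = 6*(((38*K)*A + 7)*K + K*A) = 6*((38*A*K + 7)*K + A*K) = 6*((7 + 38*A*K)*K + A*K) = 6*(K*(7 + 38*A*K) + A*K) = 6*(A*K + K*(7 + 38*A*K)) = 6*A*K + 6*K*(7 + 38*A*K))
P(d) = -4 (P(d) = -(2 - 2 + (-2)²) = -(2 - 2 + 4) = -1*4 = -4)
t(12, -10) + 506*P(-5) = 6*12*(7 - 10 + 38*(-10)*12) + 506*(-4) = 6*12*(7 - 10 - 4560) - 2024 = 6*12*(-4563) - 2024 = -328536 - 2024 = -330560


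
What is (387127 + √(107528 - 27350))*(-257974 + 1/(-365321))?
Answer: -36484133608081185/365321 - 94243319655*√80178/365321 ≈ -9.9942e+10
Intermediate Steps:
(387127 + √(107528 - 27350))*(-257974 + 1/(-365321)) = (387127 + √80178)*(-257974 - 1/365321) = (387127 + √80178)*(-94243319655/365321) = -36484133608081185/365321 - 94243319655*√80178/365321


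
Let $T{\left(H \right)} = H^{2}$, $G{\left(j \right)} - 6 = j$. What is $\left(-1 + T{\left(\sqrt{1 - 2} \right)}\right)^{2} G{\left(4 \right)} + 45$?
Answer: $85$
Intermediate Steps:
$G{\left(j \right)} = 6 + j$
$\left(-1 + T{\left(\sqrt{1 - 2} \right)}\right)^{2} G{\left(4 \right)} + 45 = \left(-1 + \left(\sqrt{1 - 2}\right)^{2}\right)^{2} \left(6 + 4\right) + 45 = \left(-1 + \left(\sqrt{-1}\right)^{2}\right)^{2} \cdot 10 + 45 = \left(-1 + i^{2}\right)^{2} \cdot 10 + 45 = \left(-1 - 1\right)^{2} \cdot 10 + 45 = \left(-2\right)^{2} \cdot 10 + 45 = 4 \cdot 10 + 45 = 40 + 45 = 85$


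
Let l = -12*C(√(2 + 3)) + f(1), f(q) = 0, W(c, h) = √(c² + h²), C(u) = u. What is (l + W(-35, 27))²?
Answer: 2674 - 24*√9770 ≈ 301.76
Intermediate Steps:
l = -12*√5 (l = -12*√(2 + 3) + 0 = -12*√5 + 0 = -12*√5 ≈ -26.833)
(l + W(-35, 27))² = (-12*√5 + √((-35)² + 27²))² = (-12*√5 + √(1225 + 729))² = (-12*√5 + √1954)² = (√1954 - 12*√5)²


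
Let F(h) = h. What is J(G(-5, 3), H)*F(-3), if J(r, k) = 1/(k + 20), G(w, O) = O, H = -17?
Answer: -1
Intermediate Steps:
J(r, k) = 1/(20 + k)
J(G(-5, 3), H)*F(-3) = -3/(20 - 17) = -3/3 = (1/3)*(-3) = -1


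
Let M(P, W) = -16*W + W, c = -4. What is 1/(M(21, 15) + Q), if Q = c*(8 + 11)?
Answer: -1/301 ≈ -0.0033223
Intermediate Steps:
M(P, W) = -15*W
Q = -76 (Q = -4*(8 + 11) = -4*19 = -76)
1/(M(21, 15) + Q) = 1/(-15*15 - 76) = 1/(-225 - 76) = 1/(-301) = -1/301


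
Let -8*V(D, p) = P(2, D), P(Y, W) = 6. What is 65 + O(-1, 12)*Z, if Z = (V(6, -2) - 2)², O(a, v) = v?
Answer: 623/4 ≈ 155.75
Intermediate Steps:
V(D, p) = -¾ (V(D, p) = -⅛*6 = -¾)
Z = 121/16 (Z = (-¾ - 2)² = (-11/4)² = 121/16 ≈ 7.5625)
65 + O(-1, 12)*Z = 65 + 12*(121/16) = 65 + 363/4 = 623/4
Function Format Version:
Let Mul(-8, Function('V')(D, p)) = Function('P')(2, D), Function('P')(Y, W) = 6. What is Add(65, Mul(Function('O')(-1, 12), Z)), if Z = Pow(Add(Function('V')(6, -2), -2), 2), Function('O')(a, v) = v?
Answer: Rational(623, 4) ≈ 155.75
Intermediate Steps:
Function('V')(D, p) = Rational(-3, 4) (Function('V')(D, p) = Mul(Rational(-1, 8), 6) = Rational(-3, 4))
Z = Rational(121, 16) (Z = Pow(Add(Rational(-3, 4), -2), 2) = Pow(Rational(-11, 4), 2) = Rational(121, 16) ≈ 7.5625)
Add(65, Mul(Function('O')(-1, 12), Z)) = Add(65, Mul(12, Rational(121, 16))) = Add(65, Rational(363, 4)) = Rational(623, 4)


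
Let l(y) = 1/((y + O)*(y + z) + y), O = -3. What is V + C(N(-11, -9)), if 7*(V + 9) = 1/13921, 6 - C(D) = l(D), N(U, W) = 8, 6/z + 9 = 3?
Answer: -12668067/4190221 ≈ -3.0232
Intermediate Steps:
z = -1 (z = 6/(-9 + 3) = 6/(-6) = 6*(-⅙) = -1)
l(y) = 1/(y + (-1 + y)*(-3 + y)) (l(y) = 1/((y - 3)*(y - 1) + y) = 1/((-3 + y)*(-1 + y) + y) = 1/((-1 + y)*(-3 + y) + y) = 1/(y + (-1 + y)*(-3 + y)))
C(D) = 6 - 1/(3 + D² - 3*D)
V = -877022/97447 (V = -9 + (⅐)/13921 = -9 + (⅐)*(1/13921) = -9 + 1/97447 = -877022/97447 ≈ -9.0000)
V + C(N(-11, -9)) = -877022/97447 + (17 - 18*8 + 6*8²)/(3 + 8² - 3*8) = -877022/97447 + (17 - 144 + 6*64)/(3 + 64 - 24) = -877022/97447 + (17 - 144 + 384)/43 = -877022/97447 + (1/43)*257 = -877022/97447 + 257/43 = -12668067/4190221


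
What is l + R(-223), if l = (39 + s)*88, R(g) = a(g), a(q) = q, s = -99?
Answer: -5503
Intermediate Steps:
R(g) = g
l = -5280 (l = (39 - 99)*88 = -60*88 = -5280)
l + R(-223) = -5280 - 223 = -5503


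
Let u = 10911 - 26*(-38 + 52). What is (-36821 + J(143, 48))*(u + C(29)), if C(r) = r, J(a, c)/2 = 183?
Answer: -385548080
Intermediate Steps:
J(a, c) = 366 (J(a, c) = 2*183 = 366)
u = 10547 (u = 10911 - 26*14 = 10911 - 364 = 10547)
(-36821 + J(143, 48))*(u + C(29)) = (-36821 + 366)*(10547 + 29) = -36455*10576 = -385548080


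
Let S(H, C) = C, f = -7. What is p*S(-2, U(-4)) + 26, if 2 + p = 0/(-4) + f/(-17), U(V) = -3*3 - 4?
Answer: 793/17 ≈ 46.647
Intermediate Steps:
U(V) = -13 (U(V) = -9 - 4 = -13)
p = -27/17 (p = -2 + (0/(-4) - 7/(-17)) = -2 + (0*(-¼) - 7*(-1/17)) = -2 + (0 + 7/17) = -2 + 7/17 = -27/17 ≈ -1.5882)
p*S(-2, U(-4)) + 26 = -27/17*(-13) + 26 = 351/17 + 26 = 793/17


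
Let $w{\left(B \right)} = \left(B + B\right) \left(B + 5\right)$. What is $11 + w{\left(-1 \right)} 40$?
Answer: $-309$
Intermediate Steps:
$w{\left(B \right)} = 2 B \left(5 + B\right)$
$11 + w{\left(-1 \right)} 40 = 11 + 2 \left(-1\right) \left(5 - 1\right) 40 = 11 + 2 \left(-1\right) 4 \cdot 40 = 11 - 320 = -309$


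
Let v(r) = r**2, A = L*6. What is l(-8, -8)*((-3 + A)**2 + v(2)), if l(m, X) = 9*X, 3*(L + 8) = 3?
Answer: -146088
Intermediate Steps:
L = -7 (L = -8 + (1/3)*3 = -8 + 1 = -7)
A = -42 (A = -7*6 = -42)
l(-8, -8)*((-3 + A)**2 + v(2)) = (9*(-8))*((-3 - 42)**2 + 2**2) = -72*((-45)**2 + 4) = -72*(2025 + 4) = -72*2029 = -146088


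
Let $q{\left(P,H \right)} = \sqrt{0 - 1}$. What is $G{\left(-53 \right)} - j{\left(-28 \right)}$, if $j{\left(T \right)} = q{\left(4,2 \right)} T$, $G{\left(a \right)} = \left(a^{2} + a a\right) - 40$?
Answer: $5578 + 28 i \approx 5578.0 + 28.0 i$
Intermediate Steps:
$q{\left(P,H \right)} = i$ ($q{\left(P,H \right)} = \sqrt{-1} = i$)
$G{\left(a \right)} = -40 + 2 a^{2}$ ($G{\left(a \right)} = \left(a^{2} + a^{2}\right) - 40 = 2 a^{2} - 40 = -40 + 2 a^{2}$)
$j{\left(T \right)} = i T$
$G{\left(-53 \right)} - j{\left(-28 \right)} = \left(-40 + 2 \left(-53\right)^{2}\right) - i \left(-28\right) = \left(-40 + 2 \cdot 2809\right) - - 28 i = \left(-40 + 5618\right) + 28 i = 5578 + 28 i$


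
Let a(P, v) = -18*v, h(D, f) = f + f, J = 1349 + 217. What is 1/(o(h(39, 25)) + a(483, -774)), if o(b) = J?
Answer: 1/15498 ≈ 6.4524e-5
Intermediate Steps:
J = 1566
h(D, f) = 2*f
o(b) = 1566
1/(o(h(39, 25)) + a(483, -774)) = 1/(1566 - 18*(-774)) = 1/(1566 + 13932) = 1/15498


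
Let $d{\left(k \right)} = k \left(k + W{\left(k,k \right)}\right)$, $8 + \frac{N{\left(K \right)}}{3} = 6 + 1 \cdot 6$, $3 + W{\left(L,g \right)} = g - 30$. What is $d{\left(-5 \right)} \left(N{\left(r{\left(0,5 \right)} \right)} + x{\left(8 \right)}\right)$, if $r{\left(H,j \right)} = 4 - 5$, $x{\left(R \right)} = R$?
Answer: $4300$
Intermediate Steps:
$W{\left(L,g \right)} = -33 + g$ ($W{\left(L,g \right)} = -3 + \left(g - 30\right) = -3 + \left(-30 + g\right) = -33 + g$)
$r{\left(H,j \right)} = -1$ ($r{\left(H,j \right)} = 4 - 5 = -1$)
$N{\left(K \right)} = 12$ ($N{\left(K \right)} = -24 + 3 \left(6 + 1 \cdot 6\right) = -24 + 3 \left(6 + 6\right) = -24 + 3 \cdot 12 = -24 + 36 = 12$)
$d{\left(k \right)} = k \left(-33 + 2 k\right)$ ($d{\left(k \right)} = k \left(k + \left(-33 + k\right)\right) = k \left(-33 + 2 k\right)$)
$d{\left(-5 \right)} \left(N{\left(r{\left(0,5 \right)} \right)} + x{\left(8 \right)}\right) = - 5 \left(-33 + 2 \left(-5\right)\right) \left(12 + 8\right) = - 5 \left(-33 - 10\right) 20 = \left(-5\right) \left(-43\right) 20 = 215 \cdot 20 = 4300$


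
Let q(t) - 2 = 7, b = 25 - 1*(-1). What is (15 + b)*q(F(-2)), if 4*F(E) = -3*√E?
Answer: 369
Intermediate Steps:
F(E) = -3*√E/4 (F(E) = (-3*√E)/4 = -3*√E/4)
b = 26 (b = 25 + 1 = 26)
q(t) = 9 (q(t) = 2 + 7 = 9)
(15 + b)*q(F(-2)) = (15 + 26)*9 = 41*9 = 369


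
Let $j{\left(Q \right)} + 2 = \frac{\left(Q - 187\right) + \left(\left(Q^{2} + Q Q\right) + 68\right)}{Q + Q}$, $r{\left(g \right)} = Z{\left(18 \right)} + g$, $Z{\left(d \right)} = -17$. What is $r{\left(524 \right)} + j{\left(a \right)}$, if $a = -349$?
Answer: $\frac{54678}{349} \approx 156.67$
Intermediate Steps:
$r{\left(g \right)} = -17 + g$
$j{\left(Q \right)} = -2 + \frac{-119 + Q + 2 Q^{2}}{2 Q}$ ($j{\left(Q \right)} = -2 + \frac{\left(Q - 187\right) + \left(\left(Q^{2} + Q Q\right) + 68\right)}{Q + Q} = -2 + \frac{\left(-187 + Q\right) + \left(\left(Q^{2} + Q^{2}\right) + 68\right)}{2 Q} = -2 + \left(\left(-187 + Q\right) + \left(2 Q^{2} + 68\right)\right) \frac{1}{2 Q} = -2 + \left(\left(-187 + Q\right) + \left(68 + 2 Q^{2}\right)\right) \frac{1}{2 Q} = -2 + \left(-119 + Q + 2 Q^{2}\right) \frac{1}{2 Q} = -2 + \frac{-119 + Q + 2 Q^{2}}{2 Q}$)
$r{\left(524 \right)} + j{\left(a \right)} = \left(-17 + 524\right) - \left(\frac{701}{2} - \frac{119}{698}\right) = 507 - \frac{122265}{349} = \frac{54678}{349}$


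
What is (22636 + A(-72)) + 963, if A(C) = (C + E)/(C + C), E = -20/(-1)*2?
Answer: 212393/9 ≈ 23599.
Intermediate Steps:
E = 40 (E = -20*(-1)*2 = -4*(-5)*2 = 20*2 = 40)
A(C) = (40 + C)/(2*C) (A(C) = (C + 40)/(C + C) = (40 + C)/((2*C)) = (40 + C)*(1/(2*C)) = (40 + C)/(2*C))
(22636 + A(-72)) + 963 = (22636 + (1/2)*(40 - 72)/(-72)) + 963 = (22636 + (1/2)*(-1/72)*(-32)) + 963 = (22636 + 2/9) + 963 = 203726/9 + 963 = 212393/9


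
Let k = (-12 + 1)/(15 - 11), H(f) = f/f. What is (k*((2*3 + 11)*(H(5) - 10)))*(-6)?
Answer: -5049/2 ≈ -2524.5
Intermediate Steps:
H(f) = 1
k = -11/4 ≈ -2.7500
(k*((2*3 + 11)*(H(5) - 10)))*(-6) = -11*(2*3 + 11)*(1 - 10)/4*(-6) = -11*(6 + 11)*(-9)/4*(-6) = -187*(-9)/4*(-6) = -11/4*(-153)*(-6) = (1683/4)*(-6) = -5049/2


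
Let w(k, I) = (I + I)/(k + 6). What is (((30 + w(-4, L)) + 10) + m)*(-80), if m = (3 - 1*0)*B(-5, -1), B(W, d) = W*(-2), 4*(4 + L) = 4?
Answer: -5360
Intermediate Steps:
L = -3 (L = -4 + (¼)*4 = -4 + 1 = -3)
w(k, I) = 2*I/(6 + k) (w(k, I) = (2*I)/(6 + k) = 2*I/(6 + k))
B(W, d) = -2*W
m = 30 (m = (3 - 1*0)*(-2*(-5)) = (3 + 0)*10 = 3*10 = 30)
(((30 + w(-4, L)) + 10) + m)*(-80) = (((30 + 2*(-3)/(6 - 4)) + 10) + 30)*(-80) = (((30 + 2*(-3)/2) + 10) + 30)*(-80) = (((30 + 2*(-3)*(½)) + 10) + 30)*(-80) = (((30 - 3) + 10) + 30)*(-80) = ((27 + 10) + 30)*(-80) = (37 + 30)*(-80) = 67*(-80) = -5360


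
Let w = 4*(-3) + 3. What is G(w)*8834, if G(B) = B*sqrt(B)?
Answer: -238518*I ≈ -2.3852e+5*I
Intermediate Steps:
w = -9 (w = -12 + 3 = -9)
G(B) = B**(3/2)
G(w)*8834 = (-9)**(3/2)*8834 = -27*I*8834 = -238518*I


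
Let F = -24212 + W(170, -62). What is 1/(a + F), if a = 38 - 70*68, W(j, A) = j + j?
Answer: -1/28594 ≈ -3.4972e-5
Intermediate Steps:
W(j, A) = 2*j
F = -23872 (F = -24212 + 2*170 = -24212 + 340 = -23872)
a = -4722 (a = 38 - 4760 = -4722)
1/(a + F) = 1/(-4722 - 23872) = 1/(-28594) = -1/28594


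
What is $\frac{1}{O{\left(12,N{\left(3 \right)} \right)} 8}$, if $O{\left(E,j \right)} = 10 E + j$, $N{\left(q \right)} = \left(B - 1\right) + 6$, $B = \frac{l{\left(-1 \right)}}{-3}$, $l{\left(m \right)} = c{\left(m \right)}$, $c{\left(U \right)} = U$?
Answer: $\frac{3}{3008} \approx 0.00099734$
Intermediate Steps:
$l{\left(m \right)} = m$
$B = \frac{1}{3}$ ($B = - \frac{1}{-3} = \left(-1\right) \left(- \frac{1}{3}\right) = \frac{1}{3} \approx 0.33333$)
$N{\left(q \right)} = \frac{16}{3}$ ($N{\left(q \right)} = \left(\frac{1}{3} - 1\right) + 6 = - \frac{2}{3} + 6 = \frac{16}{3}$)
$O{\left(E,j \right)} = j + 10 E$
$\frac{1}{O{\left(12,N{\left(3 \right)} \right)} 8} = \frac{1}{\left(\frac{16}{3} + 10 \cdot 12\right) 8} = \frac{1}{\left(\frac{16}{3} + 120\right) 8} = \frac{1}{\frac{376}{3} \cdot 8} = \frac{1}{\frac{3008}{3}} = \frac{3}{3008}$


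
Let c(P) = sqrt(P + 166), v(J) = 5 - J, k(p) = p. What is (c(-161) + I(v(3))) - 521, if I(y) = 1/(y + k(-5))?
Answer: -1564/3 + sqrt(5) ≈ -519.10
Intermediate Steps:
I(y) = 1/(-5 + y) (I(y) = 1/(y - 5) = 1/(-5 + y))
c(P) = sqrt(166 + P)
(c(-161) + I(v(3))) - 521 = (sqrt(166 - 161) + 1/(-5 + (5 - 1*3))) - 521 = (sqrt(5) + 1/(-5 + (5 - 3))) - 521 = (sqrt(5) + 1/(-5 + 2)) - 521 = (sqrt(5) + 1/(-3)) - 521 = (sqrt(5) - 1/3) - 521 = (-1/3 + sqrt(5)) - 521 = -1564/3 + sqrt(5)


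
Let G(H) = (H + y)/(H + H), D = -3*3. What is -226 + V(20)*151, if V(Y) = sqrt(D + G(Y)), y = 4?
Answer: -226 + 151*I*sqrt(210)/5 ≈ -226.0 + 437.64*I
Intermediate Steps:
D = -9
G(H) = (4 + H)/(2*H) (G(H) = (H + 4)/(H + H) = (4 + H)/((2*H)) = (4 + H)*(1/(2*H)) = (4 + H)/(2*H))
V(Y) = sqrt(-9 + (4 + Y)/(2*Y))
-226 + V(20)*151 = -226 + (sqrt(-34 + 8/20)/2)*151 = -226 + (sqrt(-34 + 8*(1/20))/2)*151 = -226 + (sqrt(-34 + 2/5)/2)*151 = -226 + (sqrt(-168/5)/2)*151 = -226 + ((2*I*sqrt(210)/5)/2)*151 = -226 + (I*sqrt(210)/5)*151 = -226 + 151*I*sqrt(210)/5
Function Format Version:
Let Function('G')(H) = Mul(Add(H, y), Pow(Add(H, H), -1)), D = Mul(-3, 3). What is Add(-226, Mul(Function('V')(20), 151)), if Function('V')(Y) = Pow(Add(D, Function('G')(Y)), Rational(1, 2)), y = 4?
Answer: Add(-226, Mul(Rational(151, 5), I, Pow(210, Rational(1, 2)))) ≈ Add(-226.00, Mul(437.64, I))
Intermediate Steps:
D = -9
Function('G')(H) = Mul(Rational(1, 2), Pow(H, -1), Add(4, H)) (Function('G')(H) = Mul(Add(H, 4), Pow(Add(H, H), -1)) = Mul(Add(4, H), Pow(Mul(2, H), -1)) = Mul(Add(4, H), Mul(Rational(1, 2), Pow(H, -1))) = Mul(Rational(1, 2), Pow(H, -1), Add(4, H)))
Function('V')(Y) = Pow(Add(-9, Mul(Rational(1, 2), Pow(Y, -1), Add(4, Y))), Rational(1, 2))
Add(-226, Mul(Function('V')(20), 151)) = Add(-226, Mul(Mul(Rational(1, 2), Pow(Add(-34, Mul(8, Pow(20, -1))), Rational(1, 2))), 151)) = Add(-226, Mul(Mul(Rational(1, 2), Pow(Add(-34, Mul(8, Rational(1, 20))), Rational(1, 2))), 151)) = Add(-226, Mul(Mul(Rational(1, 2), Pow(Add(-34, Rational(2, 5)), Rational(1, 2))), 151)) = Add(-226, Mul(Mul(Rational(1, 2), Pow(Rational(-168, 5), Rational(1, 2))), 151)) = Add(-226, Mul(Mul(Rational(1, 2), Mul(Rational(2, 5), I, Pow(210, Rational(1, 2)))), 151)) = Add(-226, Mul(Mul(Rational(1, 5), I, Pow(210, Rational(1, 2))), 151)) = Add(-226, Mul(Rational(151, 5), I, Pow(210, Rational(1, 2))))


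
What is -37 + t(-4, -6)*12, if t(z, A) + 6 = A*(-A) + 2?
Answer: -517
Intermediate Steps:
t(z, A) = -4 - A² (t(z, A) = -6 + (A*(-A) + 2) = -6 + (-A² + 2) = -6 + (2 - A²) = -4 - A²)
-37 + t(-4, -6)*12 = -37 + (-4 - 1*(-6)²)*12 = -37 + (-4 - 1*36)*12 = -37 + (-4 - 36)*12 = -37 - 40*12 = -37 - 480 = -517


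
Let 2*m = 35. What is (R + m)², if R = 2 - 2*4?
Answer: 529/4 ≈ 132.25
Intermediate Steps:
m = 35/2 (m = (½)*35 = 35/2 ≈ 17.500)
R = -6 (R = 2 - 8 = -6)
(R + m)² = (-6 + 35/2)² = (23/2)² = 529/4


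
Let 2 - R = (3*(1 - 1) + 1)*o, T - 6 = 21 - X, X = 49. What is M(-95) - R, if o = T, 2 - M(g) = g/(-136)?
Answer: -3087/136 ≈ -22.699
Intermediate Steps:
M(g) = 2 + g/136 (M(g) = 2 - g/(-136) = 2 - g*(-1)/136 = 2 - (-1)*g/136 = 2 + g/136)
T = -22 (T = 6 + (21 - 1*49) = 6 + (21 - 49) = 6 - 28 = -22)
o = -22
R = 24 (R = 2 - (3*(1 - 1) + 1)*(-22) = 2 - (3*0 + 1)*(-22) = 2 - (0 + 1)*(-22) = 2 - (-22) = 2 - 1*(-22) = 2 + 22 = 24)
M(-95) - R = (2 + (1/136)*(-95)) - 1*24 = (2 - 95/136) - 24 = 177/136 - 24 = -3087/136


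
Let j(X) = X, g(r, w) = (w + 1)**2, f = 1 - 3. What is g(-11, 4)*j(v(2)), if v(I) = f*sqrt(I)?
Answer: -50*sqrt(2) ≈ -70.711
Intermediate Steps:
f = -2
g(r, w) = (1 + w)**2
v(I) = -2*sqrt(I)
g(-11, 4)*j(v(2)) = (1 + 4)**2*(-2*sqrt(2)) = 5**2*(-2*sqrt(2)) = 25*(-2*sqrt(2)) = -50*sqrt(2)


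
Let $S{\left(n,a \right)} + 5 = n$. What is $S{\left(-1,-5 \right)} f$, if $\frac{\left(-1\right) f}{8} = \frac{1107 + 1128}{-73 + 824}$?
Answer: $\frac{107280}{751} \approx 142.85$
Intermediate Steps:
$f = - \frac{17880}{751}$ ($f = - 8 \frac{1107 + 1128}{-73 + 824} = - 8 \cdot \frac{2235}{751} = - 8 \cdot 2235 \cdot \frac{1}{751} = \left(-8\right) \frac{2235}{751} = - \frac{17880}{751} \approx -23.808$)
$S{\left(n,a \right)} = -5 + n$
$S{\left(-1,-5 \right)} f = \left(-5 - 1\right) \left(- \frac{17880}{751}\right) = \left(-6\right) \left(- \frac{17880}{751}\right) = \frac{107280}{751}$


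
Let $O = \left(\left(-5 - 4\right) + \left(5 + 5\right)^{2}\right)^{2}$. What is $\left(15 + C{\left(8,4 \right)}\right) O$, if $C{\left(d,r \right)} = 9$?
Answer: $198744$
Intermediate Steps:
$O = 8281$ ($O = \left(\left(-5 - 4\right) + 10^{2}\right)^{2} = \left(-9 + 100\right)^{2} = 91^{2} = 8281$)
$\left(15 + C{\left(8,4 \right)}\right) O = \left(15 + 9\right) 8281 = 24 \cdot 8281 = 198744$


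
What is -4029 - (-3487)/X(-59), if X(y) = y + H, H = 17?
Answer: -172705/42 ≈ -4112.0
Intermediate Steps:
X(y) = 17 + y (X(y) = y + 17 = 17 + y)
-4029 - (-3487)/X(-59) = -4029 - (-3487)/(17 - 59) = -4029 - (-3487)/(-42) = -4029 - (-3487)*(-1)/42 = -4029 - 1*3487/42 = -4029 - 3487/42 = -172705/42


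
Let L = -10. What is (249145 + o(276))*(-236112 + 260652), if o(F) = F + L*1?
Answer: 6120545940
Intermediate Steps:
o(F) = -10 + F (o(F) = F - 10*1 = F - 10 = -10 + F)
(249145 + o(276))*(-236112 + 260652) = (249145 + (-10 + 276))*(-236112 + 260652) = (249145 + 266)*24540 = 249411*24540 = 6120545940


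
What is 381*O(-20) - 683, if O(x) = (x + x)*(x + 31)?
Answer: -168323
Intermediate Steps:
O(x) = 2*x*(31 + x) (O(x) = (2*x)*(31 + x) = 2*x*(31 + x))
381*O(-20) - 683 = 381*(2*(-20)*(31 - 20)) - 683 = 381*(2*(-20)*11) - 683 = 381*(-440) - 683 = -167640 - 683 = -168323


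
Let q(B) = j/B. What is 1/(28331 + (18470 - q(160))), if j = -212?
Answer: 40/1872093 ≈ 2.1366e-5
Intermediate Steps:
q(B) = -212/B
1/(28331 + (18470 - q(160))) = 1/(28331 + (18470 - (-212)/160)) = 1/(28331 + (18470 - 1*(-53/40))) = 1/(28331 + (18470 + 53/40)) = 1/(28331 + 738853/40) = 1/(1872093/40) = 40/1872093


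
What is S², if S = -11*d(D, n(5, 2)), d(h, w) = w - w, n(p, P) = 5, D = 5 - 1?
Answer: 0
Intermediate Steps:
D = 4
d(h, w) = 0
S = 0 (S = -11*0 = 0)
S² = 0² = 0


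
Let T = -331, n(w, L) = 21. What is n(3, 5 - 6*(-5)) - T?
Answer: 352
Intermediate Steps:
n(3, 5 - 6*(-5)) - T = 21 - 1*(-331) = 21 + 331 = 352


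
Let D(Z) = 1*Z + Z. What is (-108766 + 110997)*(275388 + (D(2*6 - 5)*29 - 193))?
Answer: 614865831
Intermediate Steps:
D(Z) = 2*Z (D(Z) = Z + Z = 2*Z)
(-108766 + 110997)*(275388 + (D(2*6 - 5)*29 - 193)) = (-108766 + 110997)*(275388 + ((2*(2*6 - 5))*29 - 193)) = 2231*(275388 + ((2*(12 - 5))*29 - 193)) = 2231*(275388 + ((2*7)*29 - 193)) = 2231*(275388 + (14*29 - 193)) = 2231*(275388 + (406 - 193)) = 2231*(275388 + 213) = 2231*275601 = 614865831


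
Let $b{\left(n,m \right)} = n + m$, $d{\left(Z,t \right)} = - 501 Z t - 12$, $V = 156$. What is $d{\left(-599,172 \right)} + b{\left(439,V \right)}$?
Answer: $51617611$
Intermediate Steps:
$d{\left(Z,t \right)} = -12 - 501 Z t$ ($d{\left(Z,t \right)} = - 501 Z t - 12 = -12 - 501 Z t$)
$b{\left(n,m \right)} = m + n$
$d{\left(-599,172 \right)} + b{\left(439,V \right)} = \left(-12 - \left(-300099\right) 172\right) + \left(156 + 439\right) = \left(-12 + 51617028\right) + 595 = 51617016 + 595 = 51617611$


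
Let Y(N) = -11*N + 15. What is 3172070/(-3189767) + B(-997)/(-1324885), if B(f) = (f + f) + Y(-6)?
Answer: -4196525937679/4226074451795 ≈ -0.99301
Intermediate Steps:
Y(N) = 15 - 11*N
B(f) = 81 + 2*f (B(f) = (f + f) + (15 - 11*(-6)) = 2*f + (15 + 66) = 2*f + 81 = 81 + 2*f)
3172070/(-3189767) + B(-997)/(-1324885) = 3172070/(-3189767) + (81 + 2*(-997))/(-1324885) = 3172070*(-1/3189767) + (81 - 1994)*(-1/1324885) = -3172070/3189767 - 1913*(-1/1324885) = -3172070/3189767 + 1913/1324885 = -4196525937679/4226074451795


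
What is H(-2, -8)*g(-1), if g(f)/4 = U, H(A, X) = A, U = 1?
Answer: -8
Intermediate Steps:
g(f) = 4 (g(f) = 4*1 = 4)
H(-2, -8)*g(-1) = -2*4 = -8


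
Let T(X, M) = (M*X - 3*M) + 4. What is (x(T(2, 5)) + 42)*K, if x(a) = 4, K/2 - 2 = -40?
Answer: -3496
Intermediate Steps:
T(X, M) = 4 - 3*M + M*X (T(X, M) = (-3*M + M*X) + 4 = 4 - 3*M + M*X)
K = -76 (K = 4 + 2*(-40) = 4 - 80 = -76)
(x(T(2, 5)) + 42)*K = (4 + 42)*(-76) = 46*(-76) = -3496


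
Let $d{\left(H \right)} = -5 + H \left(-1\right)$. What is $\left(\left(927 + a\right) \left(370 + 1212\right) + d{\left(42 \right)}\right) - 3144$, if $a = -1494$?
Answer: $-900185$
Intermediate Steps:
$d{\left(H \right)} = -5 - H$
$\left(\left(927 + a\right) \left(370 + 1212\right) + d{\left(42 \right)}\right) - 3144 = \left(\left(927 - 1494\right) \left(370 + 1212\right) - 47\right) - 3144 = \left(\left(-567\right) 1582 - 47\right) - 3144 = \left(-896994 - 47\right) - 3144 = -897041 - 3144 = -900185$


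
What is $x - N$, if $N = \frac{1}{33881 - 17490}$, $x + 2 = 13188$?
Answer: $\frac{216131725}{16391} \approx 13186.0$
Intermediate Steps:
$x = 13186$ ($x = -2 + 13188 = 13186$)
$N = \frac{1}{16391} \approx 6.1009 \cdot 10^{-5}$
$x - N = 13186 - \frac{1}{16391} = \frac{216131725}{16391}$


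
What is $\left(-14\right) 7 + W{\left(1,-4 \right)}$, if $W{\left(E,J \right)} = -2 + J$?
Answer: $-104$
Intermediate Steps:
$\left(-14\right) 7 + W{\left(1,-4 \right)} = \left(-14\right) 7 - 6 = -98 - 6 = -104$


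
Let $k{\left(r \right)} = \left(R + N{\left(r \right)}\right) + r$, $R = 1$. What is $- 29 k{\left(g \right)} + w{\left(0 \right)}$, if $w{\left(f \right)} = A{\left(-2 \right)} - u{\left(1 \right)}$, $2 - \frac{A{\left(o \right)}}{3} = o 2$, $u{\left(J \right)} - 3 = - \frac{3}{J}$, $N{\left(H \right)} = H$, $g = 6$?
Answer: $-359$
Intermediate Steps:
$u{\left(J \right)} = 3 - \frac{3}{J}$
$A{\left(o \right)} = 6 - 6 o$ ($A{\left(o \right)} = 6 - 3 o 2 = 6 - 3 \cdot 2 o = 6 - 6 o$)
$k{\left(r \right)} = 1 + 2 r$ ($k{\left(r \right)} = \left(1 + r\right) + r = 1 + 2 r$)
$w{\left(f \right)} = 18$ ($w{\left(f \right)} = \left(6 - -12\right) - \left(3 - \frac{3}{1}\right) = \left(6 + 12\right) - \left(3 - 3\right) = 18 - \left(3 - 3\right) = 18 - 0 = 18 + 0 = 18$)
$- 29 k{\left(g \right)} + w{\left(0 \right)} = - 29 \left(1 + 2 \cdot 6\right) + 18 = - 29 \left(1 + 12\right) + 18 = \left(-29\right) 13 + 18 = -377 + 18 = -359$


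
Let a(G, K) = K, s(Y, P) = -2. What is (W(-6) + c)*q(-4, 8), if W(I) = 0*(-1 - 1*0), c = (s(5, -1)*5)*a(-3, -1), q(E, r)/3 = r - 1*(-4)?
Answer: 360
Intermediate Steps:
q(E, r) = 12 + 3*r (q(E, r) = 3*(r - 1*(-4)) = 3*(r + 4) = 3*(4 + r) = 12 + 3*r)
c = 10 (c = -2*5*(-1) = -10*(-1) = 10)
W(I) = 0 (W(I) = 0*(-1 + 0) = 0*(-1) = 0)
(W(-6) + c)*q(-4, 8) = (0 + 10)*(12 + 3*8) = 10*(12 + 24) = 10*36 = 360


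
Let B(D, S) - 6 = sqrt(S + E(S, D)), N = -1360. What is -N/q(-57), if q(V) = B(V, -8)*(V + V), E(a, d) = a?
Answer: -340/247 + 680*I/741 ≈ -1.3765 + 0.91768*I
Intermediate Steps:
B(D, S) = 6 + sqrt(2)*sqrt(S) (B(D, S) = 6 + sqrt(S + S) = 6 + sqrt(2*S) = 6 + sqrt(2)*sqrt(S))
q(V) = 2*V*(6 + 4*I) (q(V) = (6 + sqrt(2)*sqrt(-8))*(V + V) = (6 + sqrt(2)*(2*I*sqrt(2)))*(2*V) = (6 + 4*I)*(2*V) = 2*V*(6 + 4*I))
-N/q(-57) = -(-1360)/((-57*(12 + 8*I))) = -(-1360)/(-684 - 456*I) = -(-1360)*(-684 + 456*I)/675792 = -(-85)*(-684 + 456*I)/42237 = 85*(-684 + 456*I)/42237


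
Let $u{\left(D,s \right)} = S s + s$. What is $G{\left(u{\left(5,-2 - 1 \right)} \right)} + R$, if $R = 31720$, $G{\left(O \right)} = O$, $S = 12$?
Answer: $31681$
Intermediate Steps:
$u{\left(D,s \right)} = 13 s$ ($u{\left(D,s \right)} = 12 s + s = 13 s$)
$G{\left(u{\left(5,-2 - 1 \right)} \right)} + R = 13 \left(-2 - 1\right) + 31720 = 13 \left(-3\right) + 31720 = -39 + 31720 = 31681$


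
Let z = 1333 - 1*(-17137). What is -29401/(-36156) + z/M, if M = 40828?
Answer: 467046337/369044292 ≈ 1.2656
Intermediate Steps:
z = 18470 (z = 1333 + 17137 = 18470)
-29401/(-36156) + z/M = -29401/(-36156) + 18470/40828 = -29401*(-1/36156) + 18470*(1/40828) = 29401/36156 + 9235/20414 = 467046337/369044292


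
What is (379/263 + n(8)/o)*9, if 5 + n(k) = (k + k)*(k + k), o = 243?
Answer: 158110/7101 ≈ 22.266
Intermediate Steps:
n(k) = -5 + 4*k² (n(k) = -5 + (k + k)*(k + k) = -5 + (2*k)*(2*k) = -5 + 4*k²)
(379/263 + n(8)/o)*9 = (379/263 + (-5 + 4*8²)/243)*9 = (379*(1/263) + (-5 + 4*64)*(1/243))*9 = (379/263 + (-5 + 256)*(1/243))*9 = (379/263 + 251*(1/243))*9 = (379/263 + 251/243)*9 = (158110/63909)*9 = 158110/7101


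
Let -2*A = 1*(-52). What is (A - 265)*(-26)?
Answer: 6214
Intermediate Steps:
A = 26 (A = -(-52)/2 = -½*(-52) = 26)
(A - 265)*(-26) = (26 - 265)*(-26) = -239*(-26) = 6214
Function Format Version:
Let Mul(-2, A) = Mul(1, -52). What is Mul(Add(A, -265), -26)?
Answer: 6214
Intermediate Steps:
A = 26 (A = Mul(Rational(-1, 2), Mul(1, -52)) = Mul(Rational(-1, 2), -52) = 26)
Mul(Add(A, -265), -26) = Mul(Add(26, -265), -26) = Mul(-239, -26) = 6214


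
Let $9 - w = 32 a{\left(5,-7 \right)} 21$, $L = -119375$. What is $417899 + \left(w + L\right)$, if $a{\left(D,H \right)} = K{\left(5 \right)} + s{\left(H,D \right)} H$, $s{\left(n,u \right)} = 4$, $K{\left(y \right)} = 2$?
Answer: $316005$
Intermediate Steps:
$a{\left(D,H \right)} = 2 + 4 H$
$w = 17481$ ($w = 9 - 32 \left(2 + 4 \left(-7\right)\right) 21 = 9 - 32 \left(2 - 28\right) 21 = 9 - 32 \left(-26\right) 21 = 9 - \left(-832\right) 21 = 9 - -17472 = 9 + 17472 = 17481$)
$417899 + \left(w + L\right) = 417899 + \left(17481 - 119375\right) = 417899 - 101894 = 316005$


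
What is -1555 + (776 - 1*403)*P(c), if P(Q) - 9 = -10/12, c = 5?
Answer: 8947/6 ≈ 1491.2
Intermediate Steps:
P(Q) = 49/6 (P(Q) = 9 - 10/12 = 9 - 10*1/12 = 9 - 5/6 = 49/6)
-1555 + (776 - 1*403)*P(c) = -1555 + (776 - 1*403)*(49/6) = -1555 + (776 - 403)*(49/6) = -1555 + 373*(49/6) = -1555 + 18277/6 = 8947/6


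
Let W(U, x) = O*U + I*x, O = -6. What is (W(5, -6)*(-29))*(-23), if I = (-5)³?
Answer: 480240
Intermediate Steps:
I = -125
W(U, x) = -125*x - 6*U (W(U, x) = -6*U - 125*x = -125*x - 6*U)
(W(5, -6)*(-29))*(-23) = ((-125*(-6) - 6*5)*(-29))*(-23) = ((750 - 30)*(-29))*(-23) = (720*(-29))*(-23) = -20880*(-23) = 480240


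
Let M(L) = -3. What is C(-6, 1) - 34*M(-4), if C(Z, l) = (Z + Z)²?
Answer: 246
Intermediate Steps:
C(Z, l) = 4*Z² (C(Z, l) = (2*Z)² = 4*Z²)
C(-6, 1) - 34*M(-4) = 4*(-6)² - 34*(-3) = 4*36 + 102 = 144 + 102 = 246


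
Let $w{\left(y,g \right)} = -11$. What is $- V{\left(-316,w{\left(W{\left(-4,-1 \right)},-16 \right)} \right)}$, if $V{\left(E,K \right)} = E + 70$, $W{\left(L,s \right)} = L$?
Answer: $246$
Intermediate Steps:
$V{\left(E,K \right)} = 70 + E$
$- V{\left(-316,w{\left(W{\left(-4,-1 \right)},-16 \right)} \right)} = - (70 - 316) = \left(-1\right) \left(-246\right) = 246$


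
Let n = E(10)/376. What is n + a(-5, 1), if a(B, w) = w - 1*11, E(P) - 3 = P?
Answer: -3747/376 ≈ -9.9654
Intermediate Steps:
E(P) = 3 + P
a(B, w) = -11 + w (a(B, w) = w - 11 = -11 + w)
n = 13/376 (n = (3 + 10)/376 = 13*(1/376) = 13/376 ≈ 0.034574)
n + a(-5, 1) = 13/376 + (-11 + 1) = 13/376 - 10 = -3747/376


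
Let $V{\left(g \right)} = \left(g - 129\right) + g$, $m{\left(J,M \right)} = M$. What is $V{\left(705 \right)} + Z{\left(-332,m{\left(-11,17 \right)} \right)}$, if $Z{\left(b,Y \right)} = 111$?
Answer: $1392$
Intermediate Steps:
$V{\left(g \right)} = -129 + 2 g$ ($V{\left(g \right)} = \left(-129 + g\right) + g = -129 + 2 g$)
$V{\left(705 \right)} + Z{\left(-332,m{\left(-11,17 \right)} \right)} = \left(-129 + 2 \cdot 705\right) + 111 = \left(-129 + 1410\right) + 111 = 1281 + 111 = 1392$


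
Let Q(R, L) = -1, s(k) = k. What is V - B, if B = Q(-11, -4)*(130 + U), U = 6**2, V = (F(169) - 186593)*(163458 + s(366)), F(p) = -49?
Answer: -30576438842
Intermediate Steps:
V = -30576439008 (V = (-49 - 186593)*(163458 + 366) = -186642*163824 = -30576439008)
U = 36
B = -166 (B = -(130 + 36) = -1*166 = -166)
V - B = -30576439008 - 1*(-166) = -30576439008 + 166 = -30576438842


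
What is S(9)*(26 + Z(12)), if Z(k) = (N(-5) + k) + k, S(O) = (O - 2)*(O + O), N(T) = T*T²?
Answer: -9450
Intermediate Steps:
N(T) = T³
S(O) = 2*O*(-2 + O) (S(O) = (-2 + O)*(2*O) = 2*O*(-2 + O))
Z(k) = -125 + 2*k (Z(k) = ((-5)³ + k) + k = (-125 + k) + k = -125 + 2*k)
S(9)*(26 + Z(12)) = (2*9*(-2 + 9))*(26 + (-125 + 2*12)) = (2*9*7)*(26 + (-125 + 24)) = 126*(26 - 101) = 126*(-75) = -9450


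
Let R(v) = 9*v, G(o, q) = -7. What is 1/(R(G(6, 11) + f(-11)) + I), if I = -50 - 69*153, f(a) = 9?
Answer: -1/10589 ≈ -9.4438e-5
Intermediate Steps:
I = -10607 (I = -50 - 10557 = -10607)
1/(R(G(6, 11) + f(-11)) + I) = 1/(9*(-7 + 9) - 10607) = 1/(9*2 - 10607) = 1/(18 - 10607) = 1/(-10589) = -1/10589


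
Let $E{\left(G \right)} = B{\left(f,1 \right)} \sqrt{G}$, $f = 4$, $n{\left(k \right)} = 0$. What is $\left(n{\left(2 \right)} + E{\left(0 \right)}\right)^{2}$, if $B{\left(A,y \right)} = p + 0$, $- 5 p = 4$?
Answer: $0$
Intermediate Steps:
$p = - \frac{4}{5}$ ($p = \left(- \frac{1}{5}\right) 4 = - \frac{4}{5} \approx -0.8$)
$B{\left(A,y \right)} = - \frac{4}{5}$ ($B{\left(A,y \right)} = - \frac{4}{5} + 0 = - \frac{4}{5}$)
$E{\left(G \right)} = - \frac{4 \sqrt{G}}{5}$
$\left(n{\left(2 \right)} + E{\left(0 \right)}\right)^{2} = \left(0 - \frac{4 \sqrt{0}}{5}\right)^{2} = \left(0 - 0\right)^{2} = \left(0 + 0\right)^{2} = 0^{2} = 0$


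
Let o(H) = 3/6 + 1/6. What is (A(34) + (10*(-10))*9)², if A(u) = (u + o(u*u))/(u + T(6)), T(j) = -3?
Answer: 6988291216/8649 ≈ 8.0799e+5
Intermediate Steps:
o(H) = ⅔ (o(H) = 3*(⅙) + 1*(⅙) = ½ + ⅙ = ⅔)
A(u) = (⅔ + u)/(-3 + u) (A(u) = (u + ⅔)/(u - 3) = (⅔ + u)/(-3 + u))
(A(34) + (10*(-10))*9)² = ((⅔ + 34)/(-3 + 34) + (10*(-10))*9)² = ((104/3)/31 - 100*9)² = ((1/31)*(104/3) - 900)² = (104/93 - 900)² = (-83596/93)² = 6988291216/8649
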